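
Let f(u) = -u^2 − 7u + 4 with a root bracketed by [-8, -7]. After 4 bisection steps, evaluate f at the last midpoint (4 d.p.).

-0.2539

midpoint -7.5: f = 0.25 > 0 → [-8, -7.5]
midpoint -7.75: f = -1.8125 < 0 → [-7.75, -7.5]
midpoint -7.625: f = -0.765625 < 0 → [-7.625, -7.5]
midpoint -7.5625: f = -0.2539 < 0 → [-7.5625, -7.5]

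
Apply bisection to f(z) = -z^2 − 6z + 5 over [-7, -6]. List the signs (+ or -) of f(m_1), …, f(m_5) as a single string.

+-+++

f(-6.5) = 1.75 > 0, so the root lies in [-7, -6.5]
f(-6.75) = -0.0625 < 0, so the root lies in [-6.75, -6.5]
f(-6.625) = 0.859375 > 0, so the root lies in [-6.75, -6.625]
f(-6.6875) = 0.4023 > 0, so the root lies in [-6.75, -6.6875]
f(-6.71875) = 0.1709 > 0, so the root lies in [-6.75, -6.71875]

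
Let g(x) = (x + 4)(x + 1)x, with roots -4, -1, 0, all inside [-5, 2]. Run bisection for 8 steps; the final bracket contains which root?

m = -1.5, g(m) = 1.875 (+); new bracket [-5, -1.5]
m = -3.25, g(m) = 5.484375 (+); new bracket [-5, -3.25]
m = -4.125, g(m) = -1.611328 (−); new bracket [-4.125, -3.25]
m = -3.6875, g(m) = 3.0969 (+); new bracket [-4.125, -3.6875]
m = -3.90625, g(m) = 1.0643 (+); new bracket [-4.125, -3.90625]
m = -4.015625, g(m) = -0.1892 (−); new bracket [-4.015625, -3.90625]
m = -3.9609375, g(m) = 0.4581 (+); new bracket [-4.015625, -3.9609375]
m = -3.98828125, g(m) = 0.1397 (+); new bracket [-4.015625, -3.98828125]

-4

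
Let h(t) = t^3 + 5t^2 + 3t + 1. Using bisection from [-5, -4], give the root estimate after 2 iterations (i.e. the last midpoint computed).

-4.25

h(-4.5) = -2.375 < 0, so the root lies in [-4.5, -4]
h(-4.25) = 1.796875 > 0, so the root lies in [-4.5, -4.25]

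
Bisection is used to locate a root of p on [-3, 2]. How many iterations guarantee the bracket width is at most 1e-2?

Width after n steps is 5/2^n. Need 2^n ≥ 5/1e-2 = 500.
2^8 = 256 < 500 ≤ 2^9 = 512, so n = 9.

9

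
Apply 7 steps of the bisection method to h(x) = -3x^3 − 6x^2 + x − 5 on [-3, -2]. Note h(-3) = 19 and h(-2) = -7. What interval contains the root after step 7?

[-2.421875, -2.4140625]

midpoint -2.5: h = 1.875 > 0 → [-2.5, -2]
midpoint -2.25: h = -3.453125 < 0 → [-2.5, -2.25]
midpoint -2.375: h = -1.029297 < 0 → [-2.5, -2.375]
midpoint -2.4375: h = 0.3606 > 0 → [-2.4375, -2.375]
midpoint -2.40625: h = -0.3496 < 0 → [-2.4375, -2.40625]
midpoint -2.421875: h = 0.0016 > 0 → [-2.421875, -2.40625]
midpoint -2.4140625: h = -0.175 < 0 → [-2.421875, -2.4140625]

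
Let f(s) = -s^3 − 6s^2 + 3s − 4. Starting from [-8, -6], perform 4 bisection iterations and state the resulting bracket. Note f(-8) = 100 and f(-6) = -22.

[-6.625, -6.5]

s = -7 gives f = 24, positive; keep [-7, -6]
s = -6.5 gives f = -2.375, negative; keep [-7, -6.5]
s = -6.75 gives f = 9.921875, positive; keep [-6.75, -6.5]
s = -6.625 gives f = 3.5566, positive; keep [-6.625, -6.5]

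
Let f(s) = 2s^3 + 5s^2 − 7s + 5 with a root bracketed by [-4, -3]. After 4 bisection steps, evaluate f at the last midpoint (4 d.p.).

-1.4819

midpoint -3.5: f = 5 > 0 → [-4, -3.5]
midpoint -3.75: f = -3.90625 < 0 → [-3.75, -3.5]
midpoint -3.625: f = 0.808594 > 0 → [-3.75, -3.625]
midpoint -3.6875: f = -1.4819 < 0 → [-3.6875, -3.625]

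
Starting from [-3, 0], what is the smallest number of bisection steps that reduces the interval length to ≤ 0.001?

12

Width after n steps is 3/2^n. Need 2^n ≥ 3/0.001 = 3000.
2^11 = 2048 < 3000 ≤ 2^12 = 4096, so n = 12.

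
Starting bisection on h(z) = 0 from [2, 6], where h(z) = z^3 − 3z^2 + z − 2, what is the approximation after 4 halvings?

2.75

h(4) = 18 > 0, so the root lies in [2, 4]
h(3) = 1 > 0, so the root lies in [2, 3]
h(2.5) = -2.625 < 0, so the root lies in [2.5, 3]
h(2.75) = -1.1406 < 0, so the root lies in [2.75, 3]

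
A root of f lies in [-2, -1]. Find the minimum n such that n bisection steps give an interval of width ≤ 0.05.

Width after n steps is 1/2^n. Need 2^n ≥ 1/0.05 = 20.
2^4 = 16 < 20 ≤ 2^5 = 32, so n = 5.

5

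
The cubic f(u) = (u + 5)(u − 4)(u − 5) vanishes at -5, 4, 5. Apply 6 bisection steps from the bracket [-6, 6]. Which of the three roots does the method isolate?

-5

midpoint 0: f = 100 > 0 → [-6, 0]
midpoint -3: f = 112 > 0 → [-6, -3]
midpoint -4.5: f = 40.375 > 0 → [-6, -4.5]
midpoint -5.25: f = -23.7031 < 0 → [-5.25, -4.5]
midpoint -4.875: f = 10.9551 > 0 → [-5.25, -4.875]
midpoint -5.0625: f = -5.6995 < 0 → [-5.0625, -4.875]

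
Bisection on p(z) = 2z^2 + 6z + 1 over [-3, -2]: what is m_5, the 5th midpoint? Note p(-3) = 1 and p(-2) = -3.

-2.84375

z = -2.5 gives p = -1.5, negative; keep [-3, -2.5]
z = -2.75 gives p = -0.375, negative; keep [-3, -2.75]
z = -2.875 gives p = 0.28125, positive; keep [-2.875, -2.75]
z = -2.8125 gives p = -0.0547, negative; keep [-2.875, -2.8125]
z = -2.84375 gives p = 0.1113, positive; keep [-2.84375, -2.8125]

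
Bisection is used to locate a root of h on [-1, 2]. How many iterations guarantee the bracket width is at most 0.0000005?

Width after n steps is 3/2^n. Need 2^n ≥ 3/0.0000005 = 6000000.
2^22 = 4194304 < 6000000 ≤ 2^23 = 8388608, so n = 23.

23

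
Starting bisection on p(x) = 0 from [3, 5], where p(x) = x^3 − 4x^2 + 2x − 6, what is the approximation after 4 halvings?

3.875

m = 4, p(m) = 2 (+); new bracket [3, 4]
m = 3.5, p(m) = -5.125 (−); new bracket [3.5, 4]
m = 3.75, p(m) = -2.015625 (−); new bracket [3.75, 4]
m = 3.875, p(m) = -0.127 (−); new bracket [3.875, 4]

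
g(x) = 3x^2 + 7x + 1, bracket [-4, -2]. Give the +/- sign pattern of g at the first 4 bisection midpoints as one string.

midpoint -3: g = 7 > 0 → [-3, -2]
midpoint -2.5: g = 2.25 > 0 → [-2.5, -2]
midpoint -2.25: g = 0.4375 > 0 → [-2.25, -2]
midpoint -2.125: g = -0.3281 < 0 → [-2.25, -2.125]

+++-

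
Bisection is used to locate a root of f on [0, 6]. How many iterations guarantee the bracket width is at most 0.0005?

Width after n steps is 6/2^n. Need 2^n ≥ 6/0.0005 = 12000.
2^13 = 8192 < 12000 ≤ 2^14 = 16384, so n = 14.

14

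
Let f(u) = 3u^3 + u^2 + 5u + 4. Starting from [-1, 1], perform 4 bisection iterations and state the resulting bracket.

[-0.75, -0.625]

m = 0, f(m) = 4 (+); new bracket [-1, 0]
m = -0.5, f(m) = 1.375 (+); new bracket [-1, -0.5]
m = -0.75, f(m) = -0.453125 (−); new bracket [-0.75, -0.5]
m = -0.625, f(m) = 0.5332 (+); new bracket [-0.75, -0.625]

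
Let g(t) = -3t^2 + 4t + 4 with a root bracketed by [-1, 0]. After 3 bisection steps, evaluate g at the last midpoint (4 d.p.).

0.3281

g(-0.5) = 1.25 > 0, so the root lies in [-1, -0.5]
g(-0.75) = -0.6875 < 0, so the root lies in [-0.75, -0.5]
g(-0.625) = 0.328125 > 0, so the root lies in [-0.75, -0.625]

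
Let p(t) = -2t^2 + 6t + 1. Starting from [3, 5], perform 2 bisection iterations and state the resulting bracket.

t = 4 gives p = -7, negative; keep [3, 4]
t = 3.5 gives p = -2.5, negative; keep [3, 3.5]

[3, 3.5]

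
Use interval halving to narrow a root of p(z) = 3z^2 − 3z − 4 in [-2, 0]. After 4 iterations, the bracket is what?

z = -1 gives p = 2, positive; keep [-1, 0]
z = -0.5 gives p = -1.75, negative; keep [-1, -0.5]
z = -0.75 gives p = -0.0625, negative; keep [-1, -0.75]
z = -0.875 gives p = 0.9219, positive; keep [-0.875, -0.75]

[-0.875, -0.75]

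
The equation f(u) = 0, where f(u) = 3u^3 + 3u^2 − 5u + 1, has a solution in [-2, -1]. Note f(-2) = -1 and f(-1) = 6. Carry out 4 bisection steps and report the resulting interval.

[-2, -1.9375]

midpoint -1.5: f = 5.125 > 0 → [-2, -1.5]
midpoint -1.75: f = 2.859375 > 0 → [-2, -1.75]
midpoint -1.875: f = 1.146484 > 0 → [-2, -1.875]
midpoint -1.9375: f = 0.1296 > 0 → [-2, -1.9375]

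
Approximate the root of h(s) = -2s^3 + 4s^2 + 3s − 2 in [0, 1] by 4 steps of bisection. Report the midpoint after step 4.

0.4375

midpoint 0.5: h = 0.25 > 0 → [0, 0.5]
midpoint 0.25: h = -1.03125 < 0 → [0.25, 0.5]
midpoint 0.375: h = -0.417969 < 0 → [0.375, 0.5]
midpoint 0.4375: h = -0.0894 < 0 → [0.4375, 0.5]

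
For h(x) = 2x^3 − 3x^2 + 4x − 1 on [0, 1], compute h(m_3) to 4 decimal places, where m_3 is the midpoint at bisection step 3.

0.1836

h(0.5) = 0.5 > 0, so the root lies in [0, 0.5]
h(0.25) = -0.15625 < 0, so the root lies in [0.25, 0.5]
h(0.375) = 0.183594 > 0, so the root lies in [0.25, 0.375]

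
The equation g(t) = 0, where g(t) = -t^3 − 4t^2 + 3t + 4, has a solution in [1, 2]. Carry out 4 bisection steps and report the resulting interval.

t = 1.5 gives g = -3.875, negative; keep [1, 1.5]
t = 1.25 gives g = -0.453125, negative; keep [1, 1.25]
t = 1.125 gives g = 0.888672, positive; keep [1.125, 1.25]
t = 1.1875 gives g = 0.2473, positive; keep [1.1875, 1.25]

[1.1875, 1.25]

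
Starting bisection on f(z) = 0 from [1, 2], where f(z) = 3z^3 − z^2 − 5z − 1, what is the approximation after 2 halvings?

midpoint 1.5: f = -0.625 < 0 → [1.5, 2]
midpoint 1.75: f = 3.265625 > 0 → [1.5, 1.75]

1.75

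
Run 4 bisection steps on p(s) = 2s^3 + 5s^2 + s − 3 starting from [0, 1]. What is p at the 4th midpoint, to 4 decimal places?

m = 0.5, p(m) = -1 (−); new bracket [0.5, 1]
m = 0.75, p(m) = 1.40625 (+); new bracket [0.5, 0.75]
m = 0.625, p(m) = 0.066406 (+); new bracket [0.5, 0.625]
m = 0.5625, p(m) = -0.4995 (−); new bracket [0.5625, 0.625]

-0.4995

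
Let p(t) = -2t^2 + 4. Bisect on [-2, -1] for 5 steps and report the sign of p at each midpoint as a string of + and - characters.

p(-1.5) = -0.5 < 0, so the root lies in [-1.5, -1]
p(-1.25) = 0.875 > 0, so the root lies in [-1.5, -1.25]
p(-1.375) = 0.21875 > 0, so the root lies in [-1.5, -1.375]
p(-1.4375) = -0.1328 < 0, so the root lies in [-1.4375, -1.375]
p(-1.40625) = 0.0449 > 0, so the root lies in [-1.4375, -1.40625]

-++-+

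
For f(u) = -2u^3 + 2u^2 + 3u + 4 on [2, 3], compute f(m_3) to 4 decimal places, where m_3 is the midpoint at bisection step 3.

f(2.5) = -7.25 < 0, so the root lies in [2, 2.5]
f(2.25) = -1.90625 < 0, so the root lies in [2, 2.25]
f(2.125) = 0.214844 > 0, so the root lies in [2.125, 2.25]

0.2148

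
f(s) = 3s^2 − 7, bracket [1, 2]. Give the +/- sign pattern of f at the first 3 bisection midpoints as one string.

-++

s = 1.5 gives f = -0.25, negative; keep [1.5, 2]
s = 1.75 gives f = 2.1875, positive; keep [1.5, 1.75]
s = 1.625 gives f = 0.921875, positive; keep [1.5, 1.625]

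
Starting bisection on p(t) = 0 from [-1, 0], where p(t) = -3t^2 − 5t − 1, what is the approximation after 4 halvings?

-0.1875

t = -0.5 gives p = 0.75, positive; keep [-0.5, 0]
t = -0.25 gives p = 0.0625, positive; keep [-0.25, 0]
t = -0.125 gives p = -0.421875, negative; keep [-0.25, -0.125]
t = -0.1875 gives p = -0.168, negative; keep [-0.25, -0.1875]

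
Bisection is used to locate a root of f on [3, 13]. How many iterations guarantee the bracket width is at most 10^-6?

Width after n steps is 10/2^n. Need 2^n ≥ 10/10^-6 = 10000000.
2^23 = 8388608 < 10000000 ≤ 2^24 = 16777216, so n = 24.

24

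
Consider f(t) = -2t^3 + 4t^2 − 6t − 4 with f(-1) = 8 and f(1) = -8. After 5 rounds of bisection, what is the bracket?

[-0.5, -0.4375]

m = 0, f(m) = -4 (−); new bracket [-1, 0]
m = -0.5, f(m) = 0.25 (+); new bracket [-0.5, 0]
m = -0.25, f(m) = -2.21875 (−); new bracket [-0.5, -0.25]
m = -0.375, f(m) = -1.082 (−); new bracket [-0.5, -0.375]
m = -0.4375, f(m) = -0.4419 (−); new bracket [-0.5, -0.4375]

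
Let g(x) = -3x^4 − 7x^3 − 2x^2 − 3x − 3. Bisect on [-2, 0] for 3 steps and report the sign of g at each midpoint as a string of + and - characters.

m = -1, g(m) = 2 (+); new bracket [-1, 0]
m = -0.5, g(m) = -1.3125 (−); new bracket [-1, -0.5]
m = -0.75, g(m) = 0.128906 (+); new bracket [-0.75, -0.5]

+-+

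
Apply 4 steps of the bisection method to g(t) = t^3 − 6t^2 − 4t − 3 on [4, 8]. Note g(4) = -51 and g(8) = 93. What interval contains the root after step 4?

[6.5, 6.75]

midpoint 6: g = -27 < 0 → [6, 8]
midpoint 7: g = 18 > 0 → [6, 7]
midpoint 6.5: g = -7.875 < 0 → [6.5, 7]
midpoint 6.75: g = 4.1719 > 0 → [6.5, 6.75]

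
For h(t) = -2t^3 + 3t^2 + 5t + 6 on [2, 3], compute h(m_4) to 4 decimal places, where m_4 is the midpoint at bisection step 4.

t = 2.5 gives h = 6, positive; keep [2.5, 3]
t = 2.75 gives h = 0.84375, positive; keep [2.75, 3]
t = 2.875 gives h = -2.355469, negative; keep [2.75, 2.875]
t = 2.8125 gives h = -0.7017, negative; keep [2.75, 2.8125]

-0.7017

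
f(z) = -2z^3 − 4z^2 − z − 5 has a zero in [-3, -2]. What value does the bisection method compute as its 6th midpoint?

-2.265625

z = -2.5 gives f = 3.75, positive; keep [-2.5, -2]
z = -2.25 gives f = -0.21875, negative; keep [-2.5, -2.25]
z = -2.375 gives f = 1.605469, positive; keep [-2.375, -2.25]
z = -2.3125 gives f = 0.6548, positive; keep [-2.3125, -2.25]
z = -2.28125 gives f = 0.2086, positive; keep [-2.28125, -2.25]
z = -2.265625 gives f = -0.0074, negative; keep [-2.28125, -2.265625]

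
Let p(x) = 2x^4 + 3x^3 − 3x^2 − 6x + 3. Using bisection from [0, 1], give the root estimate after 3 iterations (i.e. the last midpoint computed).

m = 0.5, p(m) = -0.25 (−); new bracket [0, 0.5]
m = 0.25, p(m) = 1.367188 (+); new bracket [0.25, 0.5]
m = 0.375, p(m) = 0.525879 (+); new bracket [0.375, 0.5]

0.375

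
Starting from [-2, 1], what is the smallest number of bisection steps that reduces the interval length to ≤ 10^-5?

19

Width after n steps is 3/2^n. Need 2^n ≥ 3/10^-5 = 300000.
2^18 = 262144 < 300000 ≤ 2^19 = 524288, so n = 19.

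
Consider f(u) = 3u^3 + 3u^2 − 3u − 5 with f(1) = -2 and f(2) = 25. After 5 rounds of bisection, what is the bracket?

[1.125, 1.15625]

m = 1.5, f(m) = 7.375 (+); new bracket [1, 1.5]
m = 1.25, f(m) = 1.796875 (+); new bracket [1, 1.25]
m = 1.125, f(m) = -0.306641 (−); new bracket [1.125, 1.25]
m = 1.1875, f(m) = 0.6917 (+); new bracket [1.125, 1.1875]
m = 1.15625, f(m) = 0.1794 (+); new bracket [1.125, 1.15625]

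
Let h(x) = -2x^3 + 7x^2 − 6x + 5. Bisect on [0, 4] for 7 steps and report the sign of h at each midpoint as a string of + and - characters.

x = 2 gives h = 5, positive; keep [2, 4]
x = 3 gives h = -4, negative; keep [2, 3]
x = 2.5 gives h = 2.5, positive; keep [2.5, 3]
x = 2.75 gives h = -0.1562, negative; keep [2.5, 2.75]
x = 2.625 gives h = 1.3086, positive; keep [2.625, 2.75]
x = 2.6875 gives h = 0.6118, positive; keep [2.6875, 2.75]
x = 2.71875 gives h = 0.2369, positive; keep [2.71875, 2.75]

+-+-+++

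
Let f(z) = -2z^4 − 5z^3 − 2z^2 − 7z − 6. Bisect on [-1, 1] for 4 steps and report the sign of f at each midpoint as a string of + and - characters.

z = 0 gives f = -6, negative; keep [-1, 0]
z = -0.5 gives f = -2.5, negative; keep [-1, -0.5]
z = -0.75 gives f = -0.398438, negative; keep [-1, -0.75]
z = -0.875 gives f = 0.771, positive; keep [-0.875, -0.75]

---+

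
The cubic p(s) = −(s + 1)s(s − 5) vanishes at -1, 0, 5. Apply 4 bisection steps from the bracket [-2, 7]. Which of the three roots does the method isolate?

5

s = 2.5 gives p = 21.875, positive; keep [2.5, 7]
s = 4.75 gives p = 6.828125, positive; keep [4.75, 7]
s = 5.875 gives p = -35.341797, negative; keep [4.75, 5.875]
s = 5.3125 gives p = -10.4797, negative; keep [4.75, 5.3125]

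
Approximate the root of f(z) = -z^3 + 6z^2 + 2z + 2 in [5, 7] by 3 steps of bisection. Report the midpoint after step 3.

f(6) = 14 > 0, so the root lies in [6, 7]
f(6.5) = -6.125 < 0, so the root lies in [6, 6.5]
f(6.25) = 4.734375 > 0, so the root lies in [6.25, 6.5]

6.25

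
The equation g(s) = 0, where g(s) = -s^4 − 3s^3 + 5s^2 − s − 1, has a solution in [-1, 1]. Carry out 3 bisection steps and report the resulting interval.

[-0.5, -0.25]

m = 0, g(m) = -1 (−); new bracket [-1, 0]
m = -0.5, g(m) = 1.0625 (+); new bracket [-0.5, 0]
m = -0.25, g(m) = -0.394531 (−); new bracket [-0.5, -0.25]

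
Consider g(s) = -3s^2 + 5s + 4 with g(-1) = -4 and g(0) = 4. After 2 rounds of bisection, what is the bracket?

s = -0.5 gives g = 0.75, positive; keep [-1, -0.5]
s = -0.75 gives g = -1.4375, negative; keep [-0.75, -0.5]

[-0.75, -0.5]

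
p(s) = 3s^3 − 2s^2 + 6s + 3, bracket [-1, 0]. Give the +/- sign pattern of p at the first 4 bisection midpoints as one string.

-++-

midpoint -0.5: p = -0.875 < 0 → [-0.5, 0]
midpoint -0.25: p = 1.328125 > 0 → [-0.5, -0.25]
midpoint -0.375: p = 0.310547 > 0 → [-0.5, -0.375]
midpoint -0.4375: p = -0.259 < 0 → [-0.4375, -0.375]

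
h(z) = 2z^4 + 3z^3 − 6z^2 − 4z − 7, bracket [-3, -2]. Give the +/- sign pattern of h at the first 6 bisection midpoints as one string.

-++-++

m = -2.5, h(m) = -3.25 (−); new bracket [-3, -2.5]
m = -2.75, h(m) = 10.617188 (+); new bracket [-2.75, -2.5]
m = -2.625, h(m) = 2.854004 (+); new bracket [-2.625, -2.5]
m = -2.5625, h(m) = -0.3923 (−); new bracket [-2.625, -2.5625]
m = -2.59375, h(m) = 1.1807 (+); new bracket [-2.59375, -2.5625]
m = -2.578125, h(m) = 0.3818 (+); new bracket [-2.578125, -2.5625]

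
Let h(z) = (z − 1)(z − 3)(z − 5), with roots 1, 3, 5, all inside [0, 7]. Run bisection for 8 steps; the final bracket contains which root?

z = 3.5 gives h = -1.875, negative; keep [3.5, 7]
z = 5.25 gives h = 2.390625, positive; keep [3.5, 5.25]
z = 4.375 gives h = -2.900391, negative; keep [4.375, 5.25]
z = 4.8125 gives h = -1.2957, negative; keep [4.8125, 5.25]
z = 5.03125 gives h = 0.2559, positive; keep [4.8125, 5.03125]
z = 4.921875 gives h = -0.5889, negative; keep [4.921875, 5.03125]
z = 4.9765625 gives h = -0.1842, negative; keep [4.9765625, 5.03125]
z = 5.00390625 gives h = 0.0313, positive; keep [4.9765625, 5.00390625]

5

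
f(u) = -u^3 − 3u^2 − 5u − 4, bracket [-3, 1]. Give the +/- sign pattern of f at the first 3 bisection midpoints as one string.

f(-1) = -1 < 0, so the root lies in [-3, -1]
f(-2) = 2 > 0, so the root lies in [-2, -1]
f(-1.5) = 0.125 > 0, so the root lies in [-1.5, -1]

-++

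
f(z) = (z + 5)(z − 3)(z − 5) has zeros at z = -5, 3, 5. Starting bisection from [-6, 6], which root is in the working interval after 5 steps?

-5

f(0) = 75 > 0, so the root lies in [-6, 0]
f(-3) = 96 > 0, so the root lies in [-6, -3]
f(-4.5) = 35.625 > 0, so the root lies in [-6, -4.5]
f(-5.25) = -21.1406 < 0, so the root lies in [-5.25, -4.5]
f(-4.875) = 9.7207 > 0, so the root lies in [-5.25, -4.875]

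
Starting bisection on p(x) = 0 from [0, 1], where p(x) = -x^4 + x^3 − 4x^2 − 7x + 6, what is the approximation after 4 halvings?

m = 0.5, p(m) = 1.5625 (+); new bracket [0.5, 1]
m = 0.75, p(m) = -1.394531 (−); new bracket [0.5, 0.75]
m = 0.625, p(m) = 0.154053 (+); new bracket [0.625, 0.75]
m = 0.6875, p(m) = -0.6016 (−); new bracket [0.625, 0.6875]

0.6875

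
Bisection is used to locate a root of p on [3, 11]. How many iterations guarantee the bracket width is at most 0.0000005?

Width after n steps is 8/2^n. Need 2^n ≥ 8/0.0000005 = 16000000.
2^23 = 8388608 < 16000000 ≤ 2^24 = 16777216, so n = 24.

24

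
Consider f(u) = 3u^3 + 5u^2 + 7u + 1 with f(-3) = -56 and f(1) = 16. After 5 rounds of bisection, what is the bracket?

[-0.25, -0.125]

midpoint -1: f = -4 < 0 → [-1, 1]
midpoint 0: f = 1 > 0 → [-1, 0]
midpoint -0.5: f = -1.625 < 0 → [-0.5, 0]
midpoint -0.25: f = -0.4844 < 0 → [-0.25, 0]
midpoint -0.125: f = 0.1973 > 0 → [-0.25, -0.125]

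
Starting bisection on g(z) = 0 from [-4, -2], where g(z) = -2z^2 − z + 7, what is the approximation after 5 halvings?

midpoint -3: g = -8 < 0 → [-3, -2]
midpoint -2.5: g = -3 < 0 → [-2.5, -2]
midpoint -2.25: g = -0.875 < 0 → [-2.25, -2]
midpoint -2.125: g = 0.0938 > 0 → [-2.25, -2.125]
midpoint -2.1875: g = -0.3828 < 0 → [-2.1875, -2.125]

-2.1875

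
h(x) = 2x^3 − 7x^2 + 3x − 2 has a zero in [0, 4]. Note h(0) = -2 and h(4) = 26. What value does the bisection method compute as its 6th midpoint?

x = 2 gives h = -8, negative; keep [2, 4]
x = 3 gives h = -2, negative; keep [3, 4]
x = 3.5 gives h = 8.5, positive; keep [3, 3.5]
x = 3.25 gives h = 2.4688, positive; keep [3, 3.25]
x = 3.125 gives h = 0.0508, positive; keep [3, 3.125]
x = 3.0625 gives h = -1.019, negative; keep [3.0625, 3.125]

3.0625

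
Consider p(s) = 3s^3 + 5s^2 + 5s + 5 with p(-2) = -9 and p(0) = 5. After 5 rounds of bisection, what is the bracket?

[-1.375, -1.3125]

p(-1) = 2 > 0, so the root lies in [-2, -1]
p(-1.5) = -1.375 < 0, so the root lies in [-1.5, -1]
p(-1.25) = 0.703125 > 0, so the root lies in [-1.5, -1.25]
p(-1.375) = -0.2207 < 0, so the root lies in [-1.375, -1.25]
p(-1.3125) = 0.2678 > 0, so the root lies in [-1.375, -1.3125]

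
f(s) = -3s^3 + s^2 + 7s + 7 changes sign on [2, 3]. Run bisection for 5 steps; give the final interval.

[2.03125, 2.0625]

s = 2.5 gives f = -16.125, negative; keep [2, 2.5]
s = 2.25 gives f = -6.359375, negative; keep [2, 2.25]
s = 2.125 gives f = -2.396484, negative; keep [2, 2.125]
s = 2.0625 gives f = -0.6296, negative; keep [2, 2.0625]
s = 2.03125 gives f = 0.2021, positive; keep [2.03125, 2.0625]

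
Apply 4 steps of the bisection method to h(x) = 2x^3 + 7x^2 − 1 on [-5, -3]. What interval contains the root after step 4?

h(-4) = -17 < 0, so the root lies in [-4, -3]
h(-3.5) = -1 < 0, so the root lies in [-3.5, -3]
h(-3.25) = 4.28125 > 0, so the root lies in [-3.5, -3.25]
h(-3.375) = 1.8477 > 0, so the root lies in [-3.5, -3.375]

[-3.5, -3.375]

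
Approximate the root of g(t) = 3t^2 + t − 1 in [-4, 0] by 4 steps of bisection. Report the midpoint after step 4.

-0.75

m = -2, g(m) = 9 (+); new bracket [-2, 0]
m = -1, g(m) = 1 (+); new bracket [-1, 0]
m = -0.5, g(m) = -0.75 (−); new bracket [-1, -0.5]
m = -0.75, g(m) = -0.0625 (−); new bracket [-1, -0.75]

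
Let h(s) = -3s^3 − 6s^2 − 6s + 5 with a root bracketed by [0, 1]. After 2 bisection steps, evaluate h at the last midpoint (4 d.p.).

midpoint 0.5: h = 0.125 > 0 → [0.5, 1]
midpoint 0.75: h = -4.140625 < 0 → [0.5, 0.75]

-4.1406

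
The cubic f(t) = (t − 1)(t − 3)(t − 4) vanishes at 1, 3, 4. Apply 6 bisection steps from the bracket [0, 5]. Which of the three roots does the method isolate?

m = 2.5, f(m) = 1.125 (+); new bracket [0, 2.5]
m = 1.25, f(m) = 1.203125 (+); new bracket [0, 1.25]
m = 0.625, f(m) = -3.005859 (−); new bracket [0.625, 1.25]
m = 0.9375, f(m) = -0.3948 (−); new bracket [0.9375, 1.25]
m = 1.09375, f(m) = 0.5194 (+); new bracket [0.9375, 1.09375]
m = 1.015625, f(m) = 0.0925 (+); new bracket [0.9375, 1.015625]

1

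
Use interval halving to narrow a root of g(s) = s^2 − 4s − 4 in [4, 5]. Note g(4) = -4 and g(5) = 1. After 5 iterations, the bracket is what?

s = 4.5 gives g = -1.75, negative; keep [4.5, 5]
s = 4.75 gives g = -0.4375, negative; keep [4.75, 5]
s = 4.875 gives g = 0.265625, positive; keep [4.75, 4.875]
s = 4.8125 gives g = -0.0898, negative; keep [4.8125, 4.875]
s = 4.84375 gives g = 0.0869, positive; keep [4.8125, 4.84375]

[4.8125, 4.84375]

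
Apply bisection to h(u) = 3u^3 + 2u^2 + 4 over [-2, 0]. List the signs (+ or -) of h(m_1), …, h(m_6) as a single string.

+-+-++

midpoint -1: h = 3 > 0 → [-2, -1]
midpoint -1.5: h = -1.625 < 0 → [-1.5, -1]
midpoint -1.25: h = 1.265625 > 0 → [-1.5, -1.25]
midpoint -1.375: h = -0.0176 < 0 → [-1.375, -1.25]
midpoint -1.3125: h = 0.6624 > 0 → [-1.375, -1.3125]
midpoint -1.34375: h = 0.3322 > 0 → [-1.375, -1.34375]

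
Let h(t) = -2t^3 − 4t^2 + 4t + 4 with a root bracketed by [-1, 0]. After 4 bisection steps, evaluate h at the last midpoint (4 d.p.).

0.0093

m = -0.5, h(m) = 1.25 (+); new bracket [-1, -0.5]
m = -0.75, h(m) = -0.40625 (−); new bracket [-0.75, -0.5]
m = -0.625, h(m) = 0.425781 (+); new bracket [-0.75, -0.625]
m = -0.6875, h(m) = 0.0093 (+); new bracket [-0.75, -0.6875]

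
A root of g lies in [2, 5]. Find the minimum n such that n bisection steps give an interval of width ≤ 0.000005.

Width after n steps is 3/2^n. Need 2^n ≥ 3/0.000005 = 600000.
2^19 = 524288 < 600000 ≤ 2^20 = 1048576, so n = 20.

20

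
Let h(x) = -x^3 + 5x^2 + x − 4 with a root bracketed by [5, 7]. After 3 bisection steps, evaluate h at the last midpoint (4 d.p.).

-5.6406

midpoint 6: h = -34 < 0 → [5, 6]
midpoint 5.5: h = -13.625 < 0 → [5, 5.5]
midpoint 5.25: h = -5.640625 < 0 → [5, 5.25]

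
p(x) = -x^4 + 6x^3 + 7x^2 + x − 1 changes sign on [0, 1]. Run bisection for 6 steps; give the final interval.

[0.28125, 0.296875]

x = 0.5 gives p = 1.9375, positive; keep [0, 0.5]
x = 0.25 gives p = -0.222656, negative; keep [0.25, 0.5]
x = 0.375 gives p = 0.656006, positive; keep [0.25, 0.375]
x = 0.3125 gives p = 0.1697, positive; keep [0.25, 0.3125]
x = 0.28125 gives p = -0.0378, negative; keep [0.28125, 0.3125]
x = 0.296875 gives p = 0.063, positive; keep [0.28125, 0.296875]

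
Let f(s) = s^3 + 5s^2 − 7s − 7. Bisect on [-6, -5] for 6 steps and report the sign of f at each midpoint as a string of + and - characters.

+++++-

f(-5.5) = 16.375 > 0, so the root lies in [-6, -5.5]
f(-5.75) = 8.453125 > 0, so the root lies in [-6, -5.75]
f(-5.875) = 3.923828 > 0, so the root lies in [-6, -5.875]
f(-5.9375) = 1.512 > 0, so the root lies in [-6, -5.9375]
f(-5.96875) = 0.2686 > 0, so the root lies in [-6, -5.96875]
f(-5.984375) = -0.3625 < 0, so the root lies in [-5.984375, -5.96875]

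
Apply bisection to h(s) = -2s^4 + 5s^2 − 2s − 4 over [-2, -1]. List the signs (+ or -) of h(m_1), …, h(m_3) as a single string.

+--

m = -1.5, h(m) = 0.125 (+); new bracket [-2, -1.5]
m = -1.75, h(m) = -3.945312 (−); new bracket [-1.75, -1.5]
m = -1.625, h(m) = -1.492676 (−); new bracket [-1.625, -1.5]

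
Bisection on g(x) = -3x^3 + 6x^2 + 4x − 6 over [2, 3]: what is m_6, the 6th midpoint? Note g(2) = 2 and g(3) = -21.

g(2.5) = -5.375 < 0, so the root lies in [2, 2.5]
g(2.25) = -0.796875 < 0, so the root lies in [2, 2.25]
g(2.125) = 0.806641 > 0, so the root lies in [2.125, 2.25]
g(2.1875) = 0.0583 > 0, so the root lies in [2.1875, 2.25]
g(2.21875) = -0.3556 < 0, so the root lies in [2.1875, 2.21875]
g(2.203125) = -0.1453 < 0, so the root lies in [2.1875, 2.203125]

2.203125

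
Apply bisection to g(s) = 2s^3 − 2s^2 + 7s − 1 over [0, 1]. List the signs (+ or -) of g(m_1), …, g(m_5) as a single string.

++-++

midpoint 0.5: g = 2.25 > 0 → [0, 0.5]
midpoint 0.25: g = 0.65625 > 0 → [0, 0.25]
midpoint 0.125: g = -0.152344 < 0 → [0.125, 0.25]
midpoint 0.1875: g = 0.2554 > 0 → [0.125, 0.1875]
midpoint 0.15625: g = 0.0526 > 0 → [0.125, 0.15625]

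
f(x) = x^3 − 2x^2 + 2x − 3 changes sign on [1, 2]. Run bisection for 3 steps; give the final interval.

[1.75, 1.875]

m = 1.5, f(m) = -1.125 (−); new bracket [1.5, 2]
m = 1.75, f(m) = -0.265625 (−); new bracket [1.75, 2]
m = 1.875, f(m) = 0.310547 (+); new bracket [1.75, 1.875]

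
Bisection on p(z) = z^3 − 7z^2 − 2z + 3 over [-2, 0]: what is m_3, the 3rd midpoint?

-0.75

m = -1, p(m) = -3 (−); new bracket [-1, 0]
m = -0.5, p(m) = 2.125 (+); new bracket [-1, -0.5]
m = -0.75, p(m) = 0.140625 (+); new bracket [-1, -0.75]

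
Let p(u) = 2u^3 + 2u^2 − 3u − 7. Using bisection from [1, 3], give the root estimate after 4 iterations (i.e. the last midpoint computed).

1.625

p(2) = 11 > 0, so the root lies in [1, 2]
p(1.5) = -0.25 < 0, so the root lies in [1.5, 2]
p(1.75) = 4.59375 > 0, so the root lies in [1.5, 1.75]
p(1.625) = 1.9883 > 0, so the root lies in [1.5, 1.625]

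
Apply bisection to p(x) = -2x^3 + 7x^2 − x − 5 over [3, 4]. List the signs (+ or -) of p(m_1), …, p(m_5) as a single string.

---+-

midpoint 3.5: p = -8.5 < 0 → [3, 3.5]
midpoint 3.25: p = -2.96875 < 0 → [3, 3.25]
midpoint 3.125: p = -0.800781 < 0 → [3, 3.125]
midpoint 3.0625: p = 0.144 > 0 → [3.0625, 3.125]
midpoint 3.09375: p = -0.3171 < 0 → [3.0625, 3.09375]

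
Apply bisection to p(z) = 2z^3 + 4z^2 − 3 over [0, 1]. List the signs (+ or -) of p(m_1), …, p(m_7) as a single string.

-+----+

z = 0.5 gives p = -1.75, negative; keep [0.5, 1]
z = 0.75 gives p = 0.09375, positive; keep [0.5, 0.75]
z = 0.625 gives p = -0.949219, negative; keep [0.625, 0.75]
z = 0.6875 gives p = -0.4595, negative; keep [0.6875, 0.75]
z = 0.71875 gives p = -0.191, negative; keep [0.71875, 0.75]
z = 0.734375 gives p = -0.0507, negative; keep [0.734375, 0.75]
z = 0.7421875 gives p = 0.021, positive; keep [0.734375, 0.7421875]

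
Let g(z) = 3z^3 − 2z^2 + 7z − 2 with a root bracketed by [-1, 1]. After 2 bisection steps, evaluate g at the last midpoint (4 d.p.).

1.3750

midpoint 0: g = -2 < 0 → [0, 1]
midpoint 0.5: g = 1.375 > 0 → [0, 0.5]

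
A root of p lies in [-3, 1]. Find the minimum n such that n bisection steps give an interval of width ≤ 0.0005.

13

Width after n steps is 4/2^n. Need 2^n ≥ 4/0.0005 = 8000.
2^12 = 4096 < 8000 ≤ 2^13 = 8192, so n = 13.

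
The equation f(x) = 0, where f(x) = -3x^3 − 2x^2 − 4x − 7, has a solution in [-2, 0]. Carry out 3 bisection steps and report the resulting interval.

x = -1 gives f = -2, negative; keep [-2, -1]
x = -1.5 gives f = 4.625, positive; keep [-1.5, -1]
x = -1.25 gives f = 0.734375, positive; keep [-1.25, -1]

[-1.25, -1]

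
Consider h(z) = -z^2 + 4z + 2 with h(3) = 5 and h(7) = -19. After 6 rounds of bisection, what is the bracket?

m = 5, h(m) = -3 (−); new bracket [3, 5]
m = 4, h(m) = 2 (+); new bracket [4, 5]
m = 4.5, h(m) = -0.25 (−); new bracket [4, 4.5]
m = 4.25, h(m) = 0.9375 (+); new bracket [4.25, 4.5]
m = 4.375, h(m) = 0.3594 (+); new bracket [4.375, 4.5]
m = 4.4375, h(m) = 0.0586 (+); new bracket [4.4375, 4.5]

[4.4375, 4.5]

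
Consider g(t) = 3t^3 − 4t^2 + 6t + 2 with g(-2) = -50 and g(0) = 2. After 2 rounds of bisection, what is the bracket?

[-0.5, 0]

g(-1) = -11 < 0, so the root lies in [-1, 0]
g(-0.5) = -2.375 < 0, so the root lies in [-0.5, 0]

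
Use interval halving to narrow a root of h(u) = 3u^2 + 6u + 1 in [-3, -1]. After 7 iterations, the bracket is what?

[-1.828125, -1.8125]

m = -2, h(m) = 1 (+); new bracket [-2, -1]
m = -1.5, h(m) = -1.25 (−); new bracket [-2, -1.5]
m = -1.75, h(m) = -0.3125 (−); new bracket [-2, -1.75]
m = -1.875, h(m) = 0.2969 (+); new bracket [-1.875, -1.75]
m = -1.8125, h(m) = -0.0195 (−); new bracket [-1.875, -1.8125]
m = -1.84375, h(m) = 0.1357 (+); new bracket [-1.84375, -1.8125]
m = -1.828125, h(m) = 0.0574 (+); new bracket [-1.828125, -1.8125]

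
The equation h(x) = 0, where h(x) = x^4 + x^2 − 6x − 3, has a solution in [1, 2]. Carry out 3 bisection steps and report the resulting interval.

[1.75, 1.875]

h(1.5) = -4.6875 < 0, so the root lies in [1.5, 2]
h(1.75) = -1.058594 < 0, so the root lies in [1.75, 2]
h(1.875) = 1.625244 > 0, so the root lies in [1.75, 1.875]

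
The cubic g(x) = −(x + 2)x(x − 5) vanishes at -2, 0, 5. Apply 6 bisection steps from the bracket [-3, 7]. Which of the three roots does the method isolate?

5

m = 2, g(m) = 24 (+); new bracket [2, 7]
m = 4.5, g(m) = 14.625 (+); new bracket [4.5, 7]
m = 5.75, g(m) = -33.421875 (−); new bracket [4.5, 5.75]
m = 5.125, g(m) = -4.5645 (−); new bracket [4.5, 5.125]
m = 4.8125, g(m) = 6.1472 (+); new bracket [4.8125, 5.125]
m = 4.96875, g(m) = 1.0821 (+); new bracket [4.96875, 5.125]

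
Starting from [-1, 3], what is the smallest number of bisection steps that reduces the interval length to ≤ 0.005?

Width after n steps is 4/2^n. Need 2^n ≥ 4/0.005 = 800.
2^9 = 512 < 800 ≤ 2^10 = 1024, so n = 10.

10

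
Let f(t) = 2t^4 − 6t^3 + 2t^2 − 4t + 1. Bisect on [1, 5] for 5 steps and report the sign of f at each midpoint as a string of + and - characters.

+---+

midpoint 3: f = 7 > 0 → [1, 3]
midpoint 2: f = -15 < 0 → [2, 3]
midpoint 2.5: f = -12.125 < 0 → [2.5, 3]
midpoint 2.75: f = -5.2734 < 0 → [2.75, 3]
midpoint 2.875: f = 0.0903 > 0 → [2.75, 2.875]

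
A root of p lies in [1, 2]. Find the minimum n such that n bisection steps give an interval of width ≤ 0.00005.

15

Width after n steps is 1/2^n. Need 2^n ≥ 1/0.00005 = 20000.
2^14 = 16384 < 20000 ≤ 2^15 = 32768, so n = 15.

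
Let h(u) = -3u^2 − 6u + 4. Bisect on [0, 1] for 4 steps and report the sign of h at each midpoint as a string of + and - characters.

+---

midpoint 0.5: h = 0.25 > 0 → [0.5, 1]
midpoint 0.75: h = -2.1875 < 0 → [0.5, 0.75]
midpoint 0.625: h = -0.921875 < 0 → [0.5, 0.625]
midpoint 0.5625: h = -0.3242 < 0 → [0.5, 0.5625]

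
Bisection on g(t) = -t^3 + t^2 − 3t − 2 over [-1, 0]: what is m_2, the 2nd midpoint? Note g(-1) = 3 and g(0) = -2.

-0.75

midpoint -0.5: g = -0.125 < 0 → [-1, -0.5]
midpoint -0.75: g = 1.234375 > 0 → [-0.75, -0.5]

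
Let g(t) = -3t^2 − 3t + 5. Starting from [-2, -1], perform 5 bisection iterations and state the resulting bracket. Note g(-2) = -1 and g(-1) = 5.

[-1.90625, -1.875]

midpoint -1.5: g = 2.75 > 0 → [-2, -1.5]
midpoint -1.75: g = 1.0625 > 0 → [-2, -1.75]
midpoint -1.875: g = 0.078125 > 0 → [-2, -1.875]
midpoint -1.9375: g = -0.4492 < 0 → [-1.9375, -1.875]
midpoint -1.90625: g = -0.1826 < 0 → [-1.90625, -1.875]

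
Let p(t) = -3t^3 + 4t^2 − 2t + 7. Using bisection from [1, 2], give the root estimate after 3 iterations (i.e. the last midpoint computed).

t = 1.5 gives p = 2.875, positive; keep [1.5, 2]
t = 1.75 gives p = -0.328125, negative; keep [1.5, 1.75]
t = 1.625 gives p = 1.439453, positive; keep [1.625, 1.75]

1.625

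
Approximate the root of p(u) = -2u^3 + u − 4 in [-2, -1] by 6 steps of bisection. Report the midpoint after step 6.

-1.390625

p(-1.5) = 1.25 > 0, so the root lies in [-1.5, -1]
p(-1.25) = -1.34375 < 0, so the root lies in [-1.5, -1.25]
p(-1.375) = -0.175781 < 0, so the root lies in [-1.5, -1.375]
p(-1.4375) = 0.5034 > 0, so the root lies in [-1.4375, -1.375]
p(-1.40625) = 0.1556 > 0, so the root lies in [-1.40625, -1.375]
p(-1.390625) = -0.0121 < 0, so the root lies in [-1.40625, -1.390625]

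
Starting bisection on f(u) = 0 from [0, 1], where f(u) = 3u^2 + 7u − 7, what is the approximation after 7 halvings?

midpoint 0.5: f = -2.75 < 0 → [0.5, 1]
midpoint 0.75: f = -0.0625 < 0 → [0.75, 1]
midpoint 0.875: f = 1.421875 > 0 → [0.75, 0.875]
midpoint 0.8125: f = 0.668 > 0 → [0.75, 0.8125]
midpoint 0.78125: f = 0.2998 > 0 → [0.75, 0.78125]
midpoint 0.765625: f = 0.1179 > 0 → [0.75, 0.765625]
midpoint 0.7578125: f = 0.0275 > 0 → [0.75, 0.7578125]

0.7578125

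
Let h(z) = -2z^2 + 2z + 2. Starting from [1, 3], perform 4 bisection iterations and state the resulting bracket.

m = 2, h(m) = -2 (−); new bracket [1, 2]
m = 1.5, h(m) = 0.5 (+); new bracket [1.5, 2]
m = 1.75, h(m) = -0.625 (−); new bracket [1.5, 1.75]
m = 1.625, h(m) = -0.0312 (−); new bracket [1.5, 1.625]

[1.5, 1.625]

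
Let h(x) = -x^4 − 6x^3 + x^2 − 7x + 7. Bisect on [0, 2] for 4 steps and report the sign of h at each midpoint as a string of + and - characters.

x = 1 gives h = -6, negative; keep [0, 1]
x = 0.5 gives h = 2.9375, positive; keep [0.5, 1]
x = 0.75 gives h = -0.535156, negative; keep [0.5, 0.75]
x = 0.625 gives h = 1.3982, positive; keep [0.625, 0.75]

-+-+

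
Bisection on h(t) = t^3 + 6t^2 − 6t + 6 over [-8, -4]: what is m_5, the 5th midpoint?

t = -6 gives h = 42, positive; keep [-8, -6]
t = -7 gives h = -1, negative; keep [-7, -6]
t = -6.5 gives h = 23.875, positive; keep [-7, -6.5]
t = -6.75 gives h = 12.3281, positive; keep [-7, -6.75]
t = -6.875 gives h = 5.8926, positive; keep [-7, -6.875]

-6.875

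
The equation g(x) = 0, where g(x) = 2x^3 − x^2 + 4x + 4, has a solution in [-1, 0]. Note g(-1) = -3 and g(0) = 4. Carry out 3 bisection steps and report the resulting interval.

[-0.75, -0.625]

m = -0.5, g(m) = 1.5 (+); new bracket [-1, -0.5]
m = -0.75, g(m) = -0.40625 (−); new bracket [-0.75, -0.5]
m = -0.625, g(m) = 0.621094 (+); new bracket [-0.75, -0.625]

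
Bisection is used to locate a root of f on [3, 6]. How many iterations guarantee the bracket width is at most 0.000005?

20

Width after n steps is 3/2^n. Need 2^n ≥ 3/0.000005 = 600000.
2^19 = 524288 < 600000 ≤ 2^20 = 1048576, so n = 20.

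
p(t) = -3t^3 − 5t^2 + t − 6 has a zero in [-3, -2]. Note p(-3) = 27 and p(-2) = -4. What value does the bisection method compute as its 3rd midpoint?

midpoint -2.5: p = 7.125 > 0 → [-2.5, -2]
midpoint -2.25: p = 0.609375 > 0 → [-2.25, -2]
midpoint -2.125: p = -1.916016 < 0 → [-2.25, -2.125]

-2.125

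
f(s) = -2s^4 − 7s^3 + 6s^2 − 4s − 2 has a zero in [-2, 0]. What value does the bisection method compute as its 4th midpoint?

-0.375

m = -1, f(m) = 13 (+); new bracket [-1, 0]
m = -0.5, f(m) = 2.25 (+); new bracket [-0.5, 0]
m = -0.25, f(m) = -0.523438 (−); new bracket [-0.5, -0.25]
m = -0.375, f(m) = 0.6733 (+); new bracket [-0.375, -0.25]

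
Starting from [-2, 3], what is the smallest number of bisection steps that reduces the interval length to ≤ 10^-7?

26

Width after n steps is 5/2^n. Need 2^n ≥ 5/10^-7 = 50000000.
2^25 = 33554432 < 50000000 ≤ 2^26 = 67108864, so n = 26.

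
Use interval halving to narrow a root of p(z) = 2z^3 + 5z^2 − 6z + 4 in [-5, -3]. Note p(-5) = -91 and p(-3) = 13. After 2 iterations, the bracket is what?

[-4, -3.5]

z = -4 gives p = -20, negative; keep [-4, -3]
z = -3.5 gives p = 0.5, positive; keep [-4, -3.5]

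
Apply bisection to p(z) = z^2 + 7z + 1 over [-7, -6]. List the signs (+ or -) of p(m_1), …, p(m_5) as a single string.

z = -6.5 gives p = -2.25, negative; keep [-7, -6.5]
z = -6.75 gives p = -0.6875, negative; keep [-7, -6.75]
z = -6.875 gives p = 0.140625, positive; keep [-6.875, -6.75]
z = -6.8125 gives p = -0.2773, negative; keep [-6.875, -6.8125]
z = -6.84375 gives p = -0.0693, negative; keep [-6.875, -6.84375]

--+--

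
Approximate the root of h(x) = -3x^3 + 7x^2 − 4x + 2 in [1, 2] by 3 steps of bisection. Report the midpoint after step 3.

midpoint 1.5: h = 1.625 > 0 → [1.5, 2]
midpoint 1.75: h = 0.359375 > 0 → [1.75, 2]
midpoint 1.875: h = -0.666016 < 0 → [1.75, 1.875]

1.875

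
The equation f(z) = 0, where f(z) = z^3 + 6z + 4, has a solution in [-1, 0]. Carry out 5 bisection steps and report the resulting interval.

z = -0.5 gives f = 0.875, positive; keep [-1, -0.5]
z = -0.75 gives f = -0.921875, negative; keep [-0.75, -0.5]
z = -0.625 gives f = 0.005859, positive; keep [-0.75, -0.625]
z = -0.6875 gives f = -0.45, negative; keep [-0.6875, -0.625]
z = -0.65625 gives f = -0.2201, negative; keep [-0.65625, -0.625]

[-0.65625, -0.625]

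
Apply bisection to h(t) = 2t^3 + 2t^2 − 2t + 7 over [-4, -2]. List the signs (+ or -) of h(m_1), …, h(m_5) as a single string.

---++

t = -3 gives h = -23, negative; keep [-3, -2]
t = -2.5 gives h = -6.75, negative; keep [-2.5, -2]
t = -2.25 gives h = -1.15625, negative; keep [-2.25, -2]
t = -2.125 gives h = 1.0898, positive; keep [-2.25, -2.125]
t = -2.1875 gives h = 0.0103, positive; keep [-2.25, -2.1875]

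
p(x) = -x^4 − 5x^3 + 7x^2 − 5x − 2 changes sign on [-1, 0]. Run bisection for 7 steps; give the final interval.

[-0.28125, -0.2734375]

midpoint -0.5: p = 2.8125 > 0 → [-0.5, 0]
midpoint -0.25: p = -0.238281 < 0 → [-0.5, -0.25]
midpoint -0.375: p = 1.103271 > 0 → [-0.375, -0.25]
midpoint -0.3125: p = 0.3891 > 0 → [-0.3125, -0.25]
midpoint -0.28125: p = 0.0649 > 0 → [-0.28125, -0.25]
midpoint -0.265625: p = -0.0892 < 0 → [-0.28125, -0.265625]
midpoint -0.2734375: p = -0.0128 < 0 → [-0.28125, -0.2734375]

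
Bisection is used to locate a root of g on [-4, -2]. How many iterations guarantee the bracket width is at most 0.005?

Width after n steps is 2/2^n. Need 2^n ≥ 2/0.005 = 400.
2^8 = 256 < 400 ≤ 2^9 = 512, so n = 9.

9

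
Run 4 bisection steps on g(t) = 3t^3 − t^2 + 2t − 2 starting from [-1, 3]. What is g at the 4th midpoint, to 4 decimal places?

0.2031

midpoint 1: g = 2 > 0 → [-1, 1]
midpoint 0: g = -2 < 0 → [0, 1]
midpoint 0.5: g = -0.875 < 0 → [0.5, 1]
midpoint 0.75: g = 0.2031 > 0 → [0.5, 0.75]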